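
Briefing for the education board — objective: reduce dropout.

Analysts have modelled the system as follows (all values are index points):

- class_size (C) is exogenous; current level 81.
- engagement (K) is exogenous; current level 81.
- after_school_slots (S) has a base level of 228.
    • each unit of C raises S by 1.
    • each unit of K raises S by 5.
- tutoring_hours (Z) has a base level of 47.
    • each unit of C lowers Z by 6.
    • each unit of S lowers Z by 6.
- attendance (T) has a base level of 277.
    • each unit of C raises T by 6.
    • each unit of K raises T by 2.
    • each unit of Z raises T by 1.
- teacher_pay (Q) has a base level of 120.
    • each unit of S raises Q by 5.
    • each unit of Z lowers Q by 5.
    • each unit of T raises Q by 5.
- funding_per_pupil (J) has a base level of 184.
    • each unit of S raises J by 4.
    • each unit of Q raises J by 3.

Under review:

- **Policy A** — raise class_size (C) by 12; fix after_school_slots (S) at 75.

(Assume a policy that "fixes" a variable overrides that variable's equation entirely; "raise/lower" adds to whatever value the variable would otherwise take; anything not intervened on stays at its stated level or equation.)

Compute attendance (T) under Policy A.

36

Policy A (C + 12, S := 75):
  C = 81 + 12 = 93
  K = 81
  S = 75
  Z = 47 − 6·93 − 6·75 = -961
  T = 277 + 6·93 + 2·81 + (-961) = 36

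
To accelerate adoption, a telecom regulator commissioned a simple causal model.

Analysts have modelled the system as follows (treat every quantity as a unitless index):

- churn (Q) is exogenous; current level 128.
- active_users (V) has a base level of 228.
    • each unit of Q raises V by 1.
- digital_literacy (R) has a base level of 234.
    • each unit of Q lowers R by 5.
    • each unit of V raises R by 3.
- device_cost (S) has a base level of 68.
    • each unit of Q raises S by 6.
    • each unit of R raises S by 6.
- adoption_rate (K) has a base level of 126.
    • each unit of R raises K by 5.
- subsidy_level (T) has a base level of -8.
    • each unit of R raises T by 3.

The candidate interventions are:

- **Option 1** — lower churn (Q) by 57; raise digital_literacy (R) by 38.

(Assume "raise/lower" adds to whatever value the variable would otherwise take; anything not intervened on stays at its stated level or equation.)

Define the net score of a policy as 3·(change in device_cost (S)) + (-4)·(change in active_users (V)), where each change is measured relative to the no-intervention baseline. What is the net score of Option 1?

1938

Baseline:
  Q = 128
  V = 228 + 128 = 356
  R = 234 − 5·128 + 3·356 = 662
  S = 68 + 6·128 + 6·662 = 4808
Option 1 (Q − 57, R + 38):
  Q = 128 − 57 = 71
  V = 228 + 71 = 299
  R = 234 − 5·71 + 3·299 (+38 from intervention) = 814
  S = 68 + 6·71 + 6·814 = 5378
ΔS = 5378 − 4808 = 570; ΔV = 299 − 356 = -57
Score = 3·570 + (-4)·(-57) = 1938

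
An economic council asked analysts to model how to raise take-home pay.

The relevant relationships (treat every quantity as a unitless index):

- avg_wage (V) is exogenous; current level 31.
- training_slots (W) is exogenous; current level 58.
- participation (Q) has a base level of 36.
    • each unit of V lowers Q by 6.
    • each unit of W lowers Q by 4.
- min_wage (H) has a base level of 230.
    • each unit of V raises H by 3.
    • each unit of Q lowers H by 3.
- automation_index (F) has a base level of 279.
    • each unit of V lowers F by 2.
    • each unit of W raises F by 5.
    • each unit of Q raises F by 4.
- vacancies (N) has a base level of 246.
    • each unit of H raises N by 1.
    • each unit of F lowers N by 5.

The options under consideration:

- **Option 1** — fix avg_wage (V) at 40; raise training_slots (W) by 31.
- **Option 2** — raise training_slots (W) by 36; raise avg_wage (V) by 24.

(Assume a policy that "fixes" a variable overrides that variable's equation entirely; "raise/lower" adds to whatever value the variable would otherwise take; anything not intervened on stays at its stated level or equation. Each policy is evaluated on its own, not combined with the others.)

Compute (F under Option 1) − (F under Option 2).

445

Option 1 (V := 40, W + 31):
  V = 40
  W = 58 + 31 = 89
  Q = 36 − 6·40 − 4·89 = -560
  F = 279 − 2·40 + 5·89 + 4·(-560) = -1596
Option 2 (W + 36, V + 24):
  V = 31 + 24 = 55
  W = 58 + 36 = 94
  Q = 36 − 6·55 − 4·94 = -670
  F = 279 − 2·55 + 5·94 + 4·(-670) = -2041
F: -1596 − (-2041) = 445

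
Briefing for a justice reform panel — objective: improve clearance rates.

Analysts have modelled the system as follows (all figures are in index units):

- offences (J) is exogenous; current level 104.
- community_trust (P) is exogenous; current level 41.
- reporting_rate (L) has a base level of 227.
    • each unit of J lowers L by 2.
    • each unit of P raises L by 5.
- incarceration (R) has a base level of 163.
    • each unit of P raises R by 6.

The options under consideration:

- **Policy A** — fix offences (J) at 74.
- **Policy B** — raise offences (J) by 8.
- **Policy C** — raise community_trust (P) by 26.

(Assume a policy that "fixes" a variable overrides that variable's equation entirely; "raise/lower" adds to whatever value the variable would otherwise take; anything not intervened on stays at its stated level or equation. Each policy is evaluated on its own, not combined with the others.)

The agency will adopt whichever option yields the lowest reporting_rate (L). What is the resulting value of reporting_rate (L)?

Policy A (J := 74):
  J = 74
  P = 41
  L = 227 − 2·74 + 5·41 = 284
Policy B (J + 8):
  J = 104 + 8 = 112
  P = 41
  L = 227 − 2·112 + 5·41 = 208
Policy C (P + 26):
  J = 104
  P = 41 + 26 = 67
  L = 227 − 2·104 + 5·67 = 354
Comparing — Policy A: L=284, Policy B: L=208, Policy C: L=354. Lowest is 208 (Policy B).

208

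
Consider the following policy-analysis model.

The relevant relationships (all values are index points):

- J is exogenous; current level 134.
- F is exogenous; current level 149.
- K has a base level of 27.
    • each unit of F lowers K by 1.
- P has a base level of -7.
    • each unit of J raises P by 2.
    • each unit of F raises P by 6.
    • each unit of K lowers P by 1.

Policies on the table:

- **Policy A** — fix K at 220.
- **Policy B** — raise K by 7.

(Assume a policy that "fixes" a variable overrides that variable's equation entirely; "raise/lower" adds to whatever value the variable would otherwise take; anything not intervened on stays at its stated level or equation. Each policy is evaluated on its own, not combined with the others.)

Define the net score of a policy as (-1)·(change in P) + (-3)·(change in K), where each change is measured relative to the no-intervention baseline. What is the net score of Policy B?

-14

Baseline:
  J = 134
  F = 149
  K = 27 − 149 = -122
  P = -7 + 2·134 + 6·149 − (-122) = 1277
Policy B (K + 7):
  J = 134
  F = 149
  K = 27 − 149 (+7 from intervention) = -115
  P = -7 + 2·134 + 6·149 − (-115) = 1270
ΔP = 1270 − 1277 = -7; ΔK = -115 − (-122) = 7
Score = (-1)·(-7) + (-3)·7 = -14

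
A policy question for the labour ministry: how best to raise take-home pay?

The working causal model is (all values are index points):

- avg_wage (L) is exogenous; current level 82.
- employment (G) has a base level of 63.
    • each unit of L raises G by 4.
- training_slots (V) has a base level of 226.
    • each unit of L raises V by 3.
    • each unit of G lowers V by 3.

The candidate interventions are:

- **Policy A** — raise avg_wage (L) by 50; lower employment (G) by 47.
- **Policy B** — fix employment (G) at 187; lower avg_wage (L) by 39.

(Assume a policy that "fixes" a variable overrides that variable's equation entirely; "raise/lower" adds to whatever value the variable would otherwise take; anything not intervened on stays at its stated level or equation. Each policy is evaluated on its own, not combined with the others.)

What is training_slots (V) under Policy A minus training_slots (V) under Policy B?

-804

Policy A (L + 50, G − 47):
  L = 82 + 50 = 132
  G = 63 + 4·132 (−47 from intervention) = 544
  V = 226 + 3·132 − 3·544 = -1010
Policy B (G := 187, L − 39):
  L = 82 − 39 = 43
  G = 187
  V = 226 + 3·43 − 3·187 = -206
V: -1010 − (-206) = -804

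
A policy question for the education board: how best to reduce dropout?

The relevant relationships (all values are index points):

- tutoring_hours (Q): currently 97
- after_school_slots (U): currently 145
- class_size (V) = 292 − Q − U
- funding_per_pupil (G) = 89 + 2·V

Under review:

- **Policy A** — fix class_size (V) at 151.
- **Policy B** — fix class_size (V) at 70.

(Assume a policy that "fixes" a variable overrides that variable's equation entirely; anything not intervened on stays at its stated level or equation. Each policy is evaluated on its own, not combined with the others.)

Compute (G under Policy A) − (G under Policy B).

Policy A (V := 151):
  Q = 97
  U = 145
  V = 151
  G = 89 + 2·151 = 391
Policy B (V := 70):
  Q = 97
  U = 145
  V = 70
  G = 89 + 2·70 = 229
G: 391 − 229 = 162

162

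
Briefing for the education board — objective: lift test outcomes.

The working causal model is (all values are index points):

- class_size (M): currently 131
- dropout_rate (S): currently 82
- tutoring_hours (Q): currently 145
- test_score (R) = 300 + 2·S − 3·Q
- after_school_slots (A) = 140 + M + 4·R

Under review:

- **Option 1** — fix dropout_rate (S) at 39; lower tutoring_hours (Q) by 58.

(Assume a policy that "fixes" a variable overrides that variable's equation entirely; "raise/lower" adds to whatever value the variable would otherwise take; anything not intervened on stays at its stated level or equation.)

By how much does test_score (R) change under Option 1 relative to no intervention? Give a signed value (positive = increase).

Baseline:
  S = 82
  Q = 145
  R = 300 + 2·82 − 3·145 = 29
Option 1 (S := 39, Q − 58):
  S = 39
  Q = 145 − 58 = 87
  R = 300 + 2·39 − 3·87 = 117
Change in R: 117 − 29 = 88

88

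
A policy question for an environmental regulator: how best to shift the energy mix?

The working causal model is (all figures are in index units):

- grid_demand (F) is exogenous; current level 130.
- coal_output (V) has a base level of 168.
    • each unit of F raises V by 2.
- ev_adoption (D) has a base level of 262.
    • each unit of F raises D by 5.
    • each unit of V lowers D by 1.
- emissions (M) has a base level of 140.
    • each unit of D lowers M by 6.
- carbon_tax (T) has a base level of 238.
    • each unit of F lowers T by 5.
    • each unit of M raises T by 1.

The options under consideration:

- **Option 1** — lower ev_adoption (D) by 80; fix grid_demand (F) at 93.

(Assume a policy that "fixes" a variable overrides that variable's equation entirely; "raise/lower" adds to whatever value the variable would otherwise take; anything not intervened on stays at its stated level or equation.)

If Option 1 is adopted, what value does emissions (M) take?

-1618

Option 1 (D − 80, F := 93):
  F = 93
  V = 168 + 2·93 = 354
  D = 262 + 5·93 − 354 (−80 from intervention) = 293
  M = 140 − 6·293 = -1618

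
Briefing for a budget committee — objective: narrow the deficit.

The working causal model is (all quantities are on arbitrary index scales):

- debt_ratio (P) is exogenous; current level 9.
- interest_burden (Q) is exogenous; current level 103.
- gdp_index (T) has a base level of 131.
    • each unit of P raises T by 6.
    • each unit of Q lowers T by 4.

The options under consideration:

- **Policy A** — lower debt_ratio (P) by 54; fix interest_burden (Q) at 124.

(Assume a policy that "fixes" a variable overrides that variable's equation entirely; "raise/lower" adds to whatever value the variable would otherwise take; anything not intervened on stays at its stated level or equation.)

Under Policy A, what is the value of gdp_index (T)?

-635

Policy A (P − 54, Q := 124):
  P = 9 − 54 = -45
  Q = 124
  T = 131 + 6·(-45) − 4·124 = -635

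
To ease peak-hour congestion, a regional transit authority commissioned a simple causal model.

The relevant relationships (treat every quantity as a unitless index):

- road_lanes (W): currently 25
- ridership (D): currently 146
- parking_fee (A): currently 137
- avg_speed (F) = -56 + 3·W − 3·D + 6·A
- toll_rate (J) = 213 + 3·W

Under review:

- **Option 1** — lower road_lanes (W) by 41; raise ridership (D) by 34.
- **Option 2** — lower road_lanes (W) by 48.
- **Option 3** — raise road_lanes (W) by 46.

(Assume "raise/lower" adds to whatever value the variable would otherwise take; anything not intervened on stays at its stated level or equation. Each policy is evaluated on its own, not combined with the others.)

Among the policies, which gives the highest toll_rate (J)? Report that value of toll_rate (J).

426

Option 1 (W − 41, D + 34):
  W = 25 − 41 = -16
  J = 213 + 3·(-16) = 165
Option 2 (W − 48):
  W = 25 − 48 = -23
  J = 213 + 3·(-23) = 144
Option 3 (W + 46):
  W = 25 + 46 = 71
  J = 213 + 3·71 = 426
Comparing — Option 1: J=165, Option 2: J=144, Option 3: J=426. Highest is 426 (Option 3).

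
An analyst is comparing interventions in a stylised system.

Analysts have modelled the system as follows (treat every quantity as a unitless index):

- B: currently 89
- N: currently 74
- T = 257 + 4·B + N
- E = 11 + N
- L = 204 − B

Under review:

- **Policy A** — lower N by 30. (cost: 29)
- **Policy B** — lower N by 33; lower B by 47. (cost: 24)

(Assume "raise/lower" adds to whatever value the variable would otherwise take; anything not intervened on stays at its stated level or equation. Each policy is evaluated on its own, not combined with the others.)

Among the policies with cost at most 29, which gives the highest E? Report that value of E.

55

Policy A (N − 30):
  N = 74 − 30 = 44
  E = 11 + 44 = 55
Policy B (N − 33, B − 47):
  N = 74 − 33 = 41
  E = 11 + 41 = 52
Comparing — Policy A: E=55, Policy B: E=52. Highest is 55 (Policy A).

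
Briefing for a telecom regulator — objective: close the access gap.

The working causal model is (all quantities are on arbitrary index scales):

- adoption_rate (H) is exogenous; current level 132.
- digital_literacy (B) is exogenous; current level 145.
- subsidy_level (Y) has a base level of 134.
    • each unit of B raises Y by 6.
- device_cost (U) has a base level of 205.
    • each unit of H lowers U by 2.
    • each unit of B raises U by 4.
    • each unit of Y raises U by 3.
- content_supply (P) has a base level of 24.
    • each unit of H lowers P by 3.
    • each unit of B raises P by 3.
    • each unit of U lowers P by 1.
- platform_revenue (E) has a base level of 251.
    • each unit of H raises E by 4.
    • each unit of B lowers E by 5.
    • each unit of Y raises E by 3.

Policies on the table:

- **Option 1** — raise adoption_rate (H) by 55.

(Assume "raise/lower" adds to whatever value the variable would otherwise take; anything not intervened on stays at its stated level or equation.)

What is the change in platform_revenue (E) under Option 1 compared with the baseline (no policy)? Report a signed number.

Baseline:
  H = 132
  B = 145
  Y = 134 + 6·145 = 1004
  E = 251 + 4·132 − 5·145 + 3·1004 = 3066
Option 1 (H + 55):
  H = 132 + 55 = 187
  B = 145
  Y = 134 + 6·145 = 1004
  E = 251 + 4·187 − 5·145 + 3·1004 = 3286
Change in E: 3286 − 3066 = 220

220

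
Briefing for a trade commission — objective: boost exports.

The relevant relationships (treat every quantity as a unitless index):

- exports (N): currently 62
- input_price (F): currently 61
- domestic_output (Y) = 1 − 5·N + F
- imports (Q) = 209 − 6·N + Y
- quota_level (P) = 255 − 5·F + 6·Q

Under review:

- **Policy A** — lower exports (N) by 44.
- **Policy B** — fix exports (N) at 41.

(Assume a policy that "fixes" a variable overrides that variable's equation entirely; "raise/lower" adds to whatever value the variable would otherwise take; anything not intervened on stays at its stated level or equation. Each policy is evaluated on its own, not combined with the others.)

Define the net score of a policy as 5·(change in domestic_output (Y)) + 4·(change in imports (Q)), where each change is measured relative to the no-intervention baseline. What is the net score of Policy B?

Baseline:
  N = 62
  F = 61
  Y = 1 − 5·62 + 61 = -248
  Q = 209 − 6·62 + (-248) = -411
Policy B (N := 41):
  N = 41
  F = 61
  Y = 1 − 5·41 + 61 = -143
  Q = 209 − 6·41 + (-143) = -180
ΔY = -143 − (-248) = 105; ΔQ = -180 − (-411) = 231
Score = 5·105 + 4·231 = 1449

1449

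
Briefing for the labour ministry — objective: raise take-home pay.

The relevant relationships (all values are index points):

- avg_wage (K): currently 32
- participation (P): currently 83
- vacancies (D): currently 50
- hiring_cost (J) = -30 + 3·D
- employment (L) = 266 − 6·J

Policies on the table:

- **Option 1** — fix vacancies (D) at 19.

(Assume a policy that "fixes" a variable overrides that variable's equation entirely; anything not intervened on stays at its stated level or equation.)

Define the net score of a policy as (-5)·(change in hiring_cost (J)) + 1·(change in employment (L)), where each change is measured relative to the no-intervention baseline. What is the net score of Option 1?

Baseline:
  D = 50
  J = -30 + 3·50 = 120
  L = 266 − 6·120 = -454
Option 1 (D := 19):
  D = 19
  J = -30 + 3·19 = 27
  L = 266 − 6·27 = 104
ΔJ = 27 − 120 = -93; ΔL = 104 − (-454) = 558
Score = (-5)·(-93) + 1·558 = 1023

1023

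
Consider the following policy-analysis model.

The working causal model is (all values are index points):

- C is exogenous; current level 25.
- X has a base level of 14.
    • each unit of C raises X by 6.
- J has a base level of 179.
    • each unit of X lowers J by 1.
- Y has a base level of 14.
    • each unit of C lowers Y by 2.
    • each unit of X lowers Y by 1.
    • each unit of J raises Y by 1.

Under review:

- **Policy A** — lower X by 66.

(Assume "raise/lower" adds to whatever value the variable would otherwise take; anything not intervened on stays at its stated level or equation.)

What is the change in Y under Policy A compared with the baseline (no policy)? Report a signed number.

Baseline:
  C = 25
  X = 14 + 6·25 = 164
  J = 179 − 164 = 15
  Y = 14 − 2·25 − 164 + 15 = -185
Policy A (X − 66):
  C = 25
  X = 14 + 6·25 (−66 from intervention) = 98
  J = 179 − 98 = 81
  Y = 14 − 2·25 − 98 + 81 = -53
Change in Y: -53 − (-185) = 132

132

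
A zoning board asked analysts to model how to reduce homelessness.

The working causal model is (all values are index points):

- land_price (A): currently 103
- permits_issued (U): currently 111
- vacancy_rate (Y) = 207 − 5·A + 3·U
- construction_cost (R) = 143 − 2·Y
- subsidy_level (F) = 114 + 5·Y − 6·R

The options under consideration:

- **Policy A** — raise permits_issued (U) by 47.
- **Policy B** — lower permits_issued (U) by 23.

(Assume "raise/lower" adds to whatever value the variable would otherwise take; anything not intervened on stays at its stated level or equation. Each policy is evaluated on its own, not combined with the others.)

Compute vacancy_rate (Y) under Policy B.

Policy B (U − 23):
  A = 103
  U = 111 − 23 = 88
  Y = 207 − 5·103 + 3·88 = -44

-44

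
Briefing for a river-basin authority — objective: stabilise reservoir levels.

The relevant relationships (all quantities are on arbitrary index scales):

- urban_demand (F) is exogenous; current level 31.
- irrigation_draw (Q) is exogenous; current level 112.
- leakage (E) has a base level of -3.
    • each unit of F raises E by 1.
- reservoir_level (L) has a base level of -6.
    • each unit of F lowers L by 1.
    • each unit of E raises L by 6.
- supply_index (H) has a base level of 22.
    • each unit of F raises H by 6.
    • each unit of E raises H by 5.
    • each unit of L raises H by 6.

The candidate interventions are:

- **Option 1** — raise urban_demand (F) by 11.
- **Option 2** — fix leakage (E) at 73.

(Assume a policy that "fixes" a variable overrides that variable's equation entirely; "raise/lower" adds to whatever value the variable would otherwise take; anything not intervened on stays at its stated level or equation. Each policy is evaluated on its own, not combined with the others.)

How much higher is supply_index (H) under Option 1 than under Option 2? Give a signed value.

-1394

Option 1 (F + 11):
  F = 31 + 11 = 42
  E = -3 + 42 = 39
  L = -6 − 42 + 6·39 = 186
  H = 22 + 6·42 + 5·39 + 6·186 = 1585
Option 2 (E := 73):
  F = 31
  E = 73
  L = -6 − 31 + 6·73 = 401
  H = 22 + 6·31 + 5·73 + 6·401 = 2979
H: 1585 − 2979 = -1394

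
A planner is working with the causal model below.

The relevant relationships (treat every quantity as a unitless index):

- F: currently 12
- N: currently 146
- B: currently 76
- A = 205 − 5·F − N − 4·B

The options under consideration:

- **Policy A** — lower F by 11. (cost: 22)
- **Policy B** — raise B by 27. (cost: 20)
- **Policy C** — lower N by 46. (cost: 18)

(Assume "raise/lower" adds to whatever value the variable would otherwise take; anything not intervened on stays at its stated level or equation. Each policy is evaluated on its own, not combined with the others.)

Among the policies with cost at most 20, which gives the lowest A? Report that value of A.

Policy B (B + 27):
  F = 12
  N = 146
  B = 76 + 27 = 103
  A = 205 − 5·12 − 146 − 4·103 = -413
Policy C (N − 46):
  F = 12
  N = 146 − 46 = 100
  B = 76
  A = 205 − 5·12 − 100 − 4·76 = -259
Comparing — Policy B: A=-413, Policy C: A=-259. Lowest is -413 (Policy B).

-413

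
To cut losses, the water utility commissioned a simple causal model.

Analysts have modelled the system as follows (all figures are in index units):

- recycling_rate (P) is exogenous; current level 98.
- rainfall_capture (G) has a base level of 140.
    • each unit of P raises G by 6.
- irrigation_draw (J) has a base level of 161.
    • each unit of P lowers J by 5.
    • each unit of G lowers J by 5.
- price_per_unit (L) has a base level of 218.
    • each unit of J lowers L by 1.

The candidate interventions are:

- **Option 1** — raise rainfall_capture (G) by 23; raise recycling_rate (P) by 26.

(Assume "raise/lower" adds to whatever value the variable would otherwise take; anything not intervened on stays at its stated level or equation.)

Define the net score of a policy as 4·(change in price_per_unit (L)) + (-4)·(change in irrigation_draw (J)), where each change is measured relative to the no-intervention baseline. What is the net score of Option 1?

Baseline:
  P = 98
  G = 140 + 6·98 = 728
  J = 161 − 5·98 − 5·728 = -3969
  L = 218 − (-3969) = 4187
Option 1 (G + 23, P + 26):
  P = 98 + 26 = 124
  G = 140 + 6·124 (+23 from intervention) = 907
  J = 161 − 5·124 − 5·907 = -4994
  L = 218 − (-4994) = 5212
ΔL = 5212 − 4187 = 1025; ΔJ = -4994 − (-3969) = -1025
Score = 4·1025 + (-4)·(-1025) = 8200

8200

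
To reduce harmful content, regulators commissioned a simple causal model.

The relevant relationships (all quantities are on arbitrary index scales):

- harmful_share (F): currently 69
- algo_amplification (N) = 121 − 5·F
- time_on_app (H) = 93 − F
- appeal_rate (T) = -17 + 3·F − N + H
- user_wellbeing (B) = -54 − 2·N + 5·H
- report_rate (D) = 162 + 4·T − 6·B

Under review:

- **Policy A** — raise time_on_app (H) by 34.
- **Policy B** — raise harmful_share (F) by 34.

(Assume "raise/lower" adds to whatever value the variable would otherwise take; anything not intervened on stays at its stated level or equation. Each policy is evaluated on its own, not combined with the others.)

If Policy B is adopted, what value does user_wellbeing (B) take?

Policy B (F + 34):
  F = 69 + 34 = 103
  N = 121 − 5·103 = -394
  H = 93 − 103 = -10
  B = -54 − 2·(-394) + 5·(-10) = 684

684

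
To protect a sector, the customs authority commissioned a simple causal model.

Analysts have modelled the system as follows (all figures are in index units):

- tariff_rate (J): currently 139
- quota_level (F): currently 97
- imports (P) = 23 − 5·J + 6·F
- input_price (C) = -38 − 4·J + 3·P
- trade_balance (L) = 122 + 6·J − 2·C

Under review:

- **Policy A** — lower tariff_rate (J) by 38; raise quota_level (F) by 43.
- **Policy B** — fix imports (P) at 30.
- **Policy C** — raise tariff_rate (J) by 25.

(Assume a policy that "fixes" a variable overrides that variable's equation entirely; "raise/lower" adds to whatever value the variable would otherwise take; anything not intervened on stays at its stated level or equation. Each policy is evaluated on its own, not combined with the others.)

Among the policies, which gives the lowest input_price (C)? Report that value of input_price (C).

-1339

Policy A (J − 38, F + 43):
  J = 139 − 38 = 101
  F = 97 + 43 = 140
  P = 23 − 5·101 + 6·140 = 358
  C = -38 − 4·101 + 3·358 = 632
Policy B (P := 30):
  J = 139
  F = 97
  P = 30
  C = -38 − 4·139 + 3·30 = -504
Policy C (J + 25):
  J = 139 + 25 = 164
  F = 97
  P = 23 − 5·164 + 6·97 = -215
  C = -38 − 4·164 + 3·(-215) = -1339
Comparing — Policy A: C=632, Policy B: C=-504, Policy C: C=-1339. Lowest is -1339 (Policy C).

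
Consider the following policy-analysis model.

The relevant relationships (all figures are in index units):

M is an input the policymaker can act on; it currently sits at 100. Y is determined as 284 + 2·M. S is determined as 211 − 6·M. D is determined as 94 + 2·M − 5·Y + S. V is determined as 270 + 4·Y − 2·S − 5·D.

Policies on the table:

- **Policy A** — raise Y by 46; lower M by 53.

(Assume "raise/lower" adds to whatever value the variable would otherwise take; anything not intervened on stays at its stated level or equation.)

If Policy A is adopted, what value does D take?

-2003

Policy A (Y + 46, M − 53):
  M = 100 − 53 = 47
  Y = 284 + 2·47 (+46 from intervention) = 424
  S = 211 − 6·47 = -71
  D = 94 + 2·47 − 5·424 + (-71) = -2003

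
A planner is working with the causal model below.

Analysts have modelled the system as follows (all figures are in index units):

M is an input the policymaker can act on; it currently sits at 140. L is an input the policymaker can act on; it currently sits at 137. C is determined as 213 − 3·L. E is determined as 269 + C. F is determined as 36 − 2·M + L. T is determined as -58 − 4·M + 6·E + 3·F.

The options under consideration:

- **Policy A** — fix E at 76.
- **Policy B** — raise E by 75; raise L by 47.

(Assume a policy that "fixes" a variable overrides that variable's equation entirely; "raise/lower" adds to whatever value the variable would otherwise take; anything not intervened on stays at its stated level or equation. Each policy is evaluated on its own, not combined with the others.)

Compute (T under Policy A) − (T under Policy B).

Policy A (E := 76):
  M = 140
  L = 137
  C = 213 − 3·137 = -198
  E = 76
  F = 36 − 2·140 + 137 = -107
  T = -58 − 4·140 + 6·76 + 3·(-107) = -483
Policy B (E + 75, L + 47):
  M = 140
  L = 137 + 47 = 184
  C = 213 − 3·184 = -339
  E = 269 + (-339) (+75 from intervention) = 5
  F = 36 − 2·140 + 184 = -60
  T = -58 − 4·140 + 6·5 + 3·(-60) = -768
T: -483 − (-768) = 285

285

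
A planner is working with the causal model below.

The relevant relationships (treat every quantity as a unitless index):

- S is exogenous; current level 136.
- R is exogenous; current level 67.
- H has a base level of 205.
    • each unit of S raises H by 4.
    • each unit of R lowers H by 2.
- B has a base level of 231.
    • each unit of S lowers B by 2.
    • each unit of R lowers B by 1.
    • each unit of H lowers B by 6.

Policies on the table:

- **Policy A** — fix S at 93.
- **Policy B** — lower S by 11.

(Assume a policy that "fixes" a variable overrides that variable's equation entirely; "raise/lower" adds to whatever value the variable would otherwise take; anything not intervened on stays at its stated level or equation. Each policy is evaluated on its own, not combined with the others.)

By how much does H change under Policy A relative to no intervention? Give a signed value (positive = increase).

Baseline:
  S = 136
  R = 67
  H = 205 + 4·136 − 2·67 = 615
Policy A (S := 93):
  S = 93
  R = 67
  H = 205 + 4·93 − 2·67 = 443
Change in H: 443 − 615 = -172

-172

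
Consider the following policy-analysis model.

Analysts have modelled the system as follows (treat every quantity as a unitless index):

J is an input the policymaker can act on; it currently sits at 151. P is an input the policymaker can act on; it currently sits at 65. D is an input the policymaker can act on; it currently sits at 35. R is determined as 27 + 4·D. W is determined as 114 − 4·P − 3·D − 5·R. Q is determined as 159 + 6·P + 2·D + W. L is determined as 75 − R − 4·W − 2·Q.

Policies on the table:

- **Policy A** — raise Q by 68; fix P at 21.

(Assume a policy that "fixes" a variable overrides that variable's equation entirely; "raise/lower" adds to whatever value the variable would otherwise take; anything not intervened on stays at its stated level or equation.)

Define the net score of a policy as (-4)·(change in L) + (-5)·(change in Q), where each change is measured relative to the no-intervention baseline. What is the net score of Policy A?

Baseline:
  P = 65
  D = 35
  R = 27 + 4·35 = 167
  W = 114 − 4·65 − 3·35 − 5·167 = -1086
  Q = 159 + 6·65 + 2·35 + (-1086) = -467
  L = 75 − 167 − 4·(-1086) − 2·(-467) = 5186
Policy A (Q + 68, P := 21):
  P = 21
  D = 35
  R = 27 + 4·35 = 167
  W = 114 − 4·21 − 3·35 − 5·167 = -910
  Q = 159 + 6·21 + 2·35 + (-910) (+68 from intervention) = -487
  L = 75 − 167 − 4·(-910) − 2·(-487) = 4522
ΔL = 4522 − 5186 = -664; ΔQ = -487 − (-467) = -20
Score = (-4)·(-664) + (-5)·(-20) = 2756

2756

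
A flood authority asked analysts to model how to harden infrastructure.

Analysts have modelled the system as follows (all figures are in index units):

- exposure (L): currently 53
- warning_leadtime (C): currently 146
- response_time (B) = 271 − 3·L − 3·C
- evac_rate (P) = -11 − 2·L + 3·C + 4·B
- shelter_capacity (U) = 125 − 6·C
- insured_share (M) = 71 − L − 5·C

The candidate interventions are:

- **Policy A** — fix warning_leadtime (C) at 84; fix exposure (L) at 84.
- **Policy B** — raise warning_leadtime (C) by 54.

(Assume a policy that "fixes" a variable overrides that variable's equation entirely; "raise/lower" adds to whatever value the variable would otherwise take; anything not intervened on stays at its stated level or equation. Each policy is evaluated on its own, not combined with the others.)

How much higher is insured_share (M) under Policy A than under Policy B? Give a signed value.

Policy A (C := 84, L := 84):
  L = 84
  C = 84
  M = 71 − 84 − 5·84 = -433
Policy B (C + 54):
  L = 53
  C = 146 + 54 = 200
  M = 71 − 53 − 5·200 = -982
M: -433 − (-982) = 549

549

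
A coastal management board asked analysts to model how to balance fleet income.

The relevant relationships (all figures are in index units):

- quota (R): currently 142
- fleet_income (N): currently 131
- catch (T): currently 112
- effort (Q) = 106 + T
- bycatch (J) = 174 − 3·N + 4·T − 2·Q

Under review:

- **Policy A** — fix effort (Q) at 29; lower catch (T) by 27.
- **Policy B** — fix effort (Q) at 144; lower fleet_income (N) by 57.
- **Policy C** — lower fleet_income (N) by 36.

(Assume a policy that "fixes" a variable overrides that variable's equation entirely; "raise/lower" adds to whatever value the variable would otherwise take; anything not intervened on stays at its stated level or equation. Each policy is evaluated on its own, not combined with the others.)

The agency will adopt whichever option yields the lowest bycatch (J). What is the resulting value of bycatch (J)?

-99

Policy A (Q := 29, T − 27):
  N = 131
  T = 112 − 27 = 85
  Q = 29
  J = 174 − 3·131 + 4·85 − 2·29 = 63
Policy B (Q := 144, N − 57):
  N = 131 − 57 = 74
  T = 112
  Q = 144
  J = 174 − 3·74 + 4·112 − 2·144 = 112
Policy C (N − 36):
  N = 131 − 36 = 95
  T = 112
  Q = 106 + 112 = 218
  J = 174 − 3·95 + 4·112 − 2·218 = -99
Comparing — Policy A: J=63, Policy B: J=112, Policy C: J=-99. Lowest is -99 (Policy C).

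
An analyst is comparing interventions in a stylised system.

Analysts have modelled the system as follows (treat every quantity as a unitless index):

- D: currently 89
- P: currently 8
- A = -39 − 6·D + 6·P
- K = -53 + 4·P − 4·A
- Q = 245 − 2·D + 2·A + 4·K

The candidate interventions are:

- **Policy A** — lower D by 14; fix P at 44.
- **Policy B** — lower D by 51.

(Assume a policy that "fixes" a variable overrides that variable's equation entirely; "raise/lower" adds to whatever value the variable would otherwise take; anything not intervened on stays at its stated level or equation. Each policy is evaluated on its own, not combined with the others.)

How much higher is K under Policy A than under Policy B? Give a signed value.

Policy A (D − 14, P := 44):
  D = 89 − 14 = 75
  P = 44
  A = -39 − 6·75 + 6·44 = -225
  K = -53 + 4·44 − 4·(-225) = 1023
Policy B (D − 51):
  D = 89 − 51 = 38
  P = 8
  A = -39 − 6·38 + 6·8 = -219
  K = -53 + 4·8 − 4·(-219) = 855
K: 1023 − 855 = 168

168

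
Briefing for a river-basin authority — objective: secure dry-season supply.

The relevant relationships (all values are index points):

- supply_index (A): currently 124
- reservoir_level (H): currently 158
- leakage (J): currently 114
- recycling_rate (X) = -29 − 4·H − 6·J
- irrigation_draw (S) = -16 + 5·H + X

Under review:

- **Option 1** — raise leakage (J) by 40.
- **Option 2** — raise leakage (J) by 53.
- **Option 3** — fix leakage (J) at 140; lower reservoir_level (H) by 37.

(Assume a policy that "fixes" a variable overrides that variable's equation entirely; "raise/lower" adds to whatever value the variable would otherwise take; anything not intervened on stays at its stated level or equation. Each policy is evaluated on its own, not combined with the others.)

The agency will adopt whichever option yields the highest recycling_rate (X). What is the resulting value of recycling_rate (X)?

Option 1 (J + 40):
  H = 158
  J = 114 + 40 = 154
  X = -29 − 4·158 − 6·154 = -1585
Option 2 (J + 53):
  H = 158
  J = 114 + 53 = 167
  X = -29 − 4·158 − 6·167 = -1663
Option 3 (J := 140, H − 37):
  H = 158 − 37 = 121
  J = 140
  X = -29 − 4·121 − 6·140 = -1353
Comparing — Option 1: X=-1585, Option 2: X=-1663, Option 3: X=-1353. Highest is -1353 (Option 3).

-1353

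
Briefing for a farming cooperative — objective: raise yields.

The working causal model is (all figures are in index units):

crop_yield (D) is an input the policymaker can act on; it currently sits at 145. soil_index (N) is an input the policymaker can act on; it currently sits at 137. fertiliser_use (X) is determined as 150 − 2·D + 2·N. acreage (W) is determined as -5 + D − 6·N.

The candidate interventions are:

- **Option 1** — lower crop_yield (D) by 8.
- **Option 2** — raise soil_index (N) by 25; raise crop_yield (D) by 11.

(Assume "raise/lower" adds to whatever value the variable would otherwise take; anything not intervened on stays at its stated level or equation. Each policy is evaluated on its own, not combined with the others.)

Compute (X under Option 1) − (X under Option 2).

-12

Option 1 (D − 8):
  D = 145 − 8 = 137
  N = 137
  X = 150 − 2·137 + 2·137 = 150
Option 2 (N + 25, D + 11):
  D = 145 + 11 = 156
  N = 137 + 25 = 162
  X = 150 − 2·156 + 2·162 = 162
X: 150 − 162 = -12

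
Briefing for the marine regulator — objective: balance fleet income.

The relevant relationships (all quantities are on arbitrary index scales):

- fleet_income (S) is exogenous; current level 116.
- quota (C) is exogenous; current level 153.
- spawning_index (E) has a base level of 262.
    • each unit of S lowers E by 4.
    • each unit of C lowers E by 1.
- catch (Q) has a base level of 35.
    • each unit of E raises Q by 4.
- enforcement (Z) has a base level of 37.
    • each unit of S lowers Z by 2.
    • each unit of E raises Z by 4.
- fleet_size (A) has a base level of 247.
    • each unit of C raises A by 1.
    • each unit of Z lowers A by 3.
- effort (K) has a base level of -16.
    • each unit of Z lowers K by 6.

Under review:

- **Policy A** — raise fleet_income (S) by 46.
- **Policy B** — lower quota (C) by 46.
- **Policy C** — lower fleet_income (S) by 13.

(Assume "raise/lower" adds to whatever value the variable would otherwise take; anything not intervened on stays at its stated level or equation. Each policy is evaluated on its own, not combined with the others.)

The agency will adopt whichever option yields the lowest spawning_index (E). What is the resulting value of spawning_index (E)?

Policy A (S + 46):
  S = 116 + 46 = 162
  C = 153
  E = 262 − 4·162 − 153 = -539
Policy B (C − 46):
  S = 116
  C = 153 − 46 = 107
  E = 262 − 4·116 − 107 = -309
Policy C (S − 13):
  S = 116 − 13 = 103
  C = 153
  E = 262 − 4·103 − 153 = -303
Comparing — Policy A: E=-539, Policy B: E=-309, Policy C: E=-303. Lowest is -539 (Policy A).

-539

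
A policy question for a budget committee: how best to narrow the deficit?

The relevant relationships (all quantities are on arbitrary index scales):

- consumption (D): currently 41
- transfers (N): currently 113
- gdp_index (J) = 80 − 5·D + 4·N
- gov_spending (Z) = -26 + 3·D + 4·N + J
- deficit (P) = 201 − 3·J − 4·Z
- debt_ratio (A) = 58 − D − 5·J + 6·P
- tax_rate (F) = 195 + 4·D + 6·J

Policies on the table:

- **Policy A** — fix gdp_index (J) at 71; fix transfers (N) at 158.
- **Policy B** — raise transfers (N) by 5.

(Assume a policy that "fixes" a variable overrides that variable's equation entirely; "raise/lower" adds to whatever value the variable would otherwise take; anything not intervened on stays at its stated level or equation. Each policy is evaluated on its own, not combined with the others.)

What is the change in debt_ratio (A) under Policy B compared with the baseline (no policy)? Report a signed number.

-1420

Baseline:
  D = 41
  N = 113
  J = 80 − 5·41 + 4·113 = 327
  Z = -26 + 3·41 + 4·113 + 327 = 876
  P = 201 − 3·327 − 4·876 = -4284
  A = 58 − 41 − 5·327 + 6·(-4284) = -27322
Policy B (N + 5):
  D = 41
  N = 113 + 5 = 118
  J = 80 − 5·41 + 4·118 = 347
  Z = -26 + 3·41 + 4·118 + 347 = 916
  P = 201 − 3·347 − 4·916 = -4504
  A = 58 − 41 − 5·347 + 6·(-4504) = -28742
Change in A: -28742 − (-27322) = -1420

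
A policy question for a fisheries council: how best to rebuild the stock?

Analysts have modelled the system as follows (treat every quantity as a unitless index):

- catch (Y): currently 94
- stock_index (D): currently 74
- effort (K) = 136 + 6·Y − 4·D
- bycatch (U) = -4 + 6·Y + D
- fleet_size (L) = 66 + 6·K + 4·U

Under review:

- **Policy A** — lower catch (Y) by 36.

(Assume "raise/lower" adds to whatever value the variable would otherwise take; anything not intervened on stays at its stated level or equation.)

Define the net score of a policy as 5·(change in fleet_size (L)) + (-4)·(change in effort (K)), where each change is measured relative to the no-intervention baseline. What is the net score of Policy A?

-9936

Baseline:
  Y = 94
  D = 74
  K = 136 + 6·94 − 4·74 = 404
  U = -4 + 6·94 + 74 = 634
  L = 66 + 6·404 + 4·634 = 5026
Policy A (Y − 36):
  Y = 94 − 36 = 58
  D = 74
  K = 136 + 6·58 − 4·74 = 188
  U = -4 + 6·58 + 74 = 418
  L = 66 + 6·188 + 4·418 = 2866
ΔL = 2866 − 5026 = -2160; ΔK = 188 − 404 = -216
Score = 5·(-2160) + (-4)·(-216) = -9936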